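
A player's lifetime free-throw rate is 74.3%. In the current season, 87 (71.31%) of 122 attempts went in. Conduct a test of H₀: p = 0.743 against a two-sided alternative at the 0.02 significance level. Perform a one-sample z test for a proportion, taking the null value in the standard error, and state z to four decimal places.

z = -0.7554

p̂ = 87/122 ≈ 0.713115.
Standard error under H₀: √(0.743×0.257/122) = 0.039562.
z = (0.713115 − 0.743)/0.039562 = -0.029885/0.039562 = -0.7554.
Two-sided p-value ≈ 2·Φ(−0.755) = 0.4500, so at α = 0.02 we fail to reject H₀.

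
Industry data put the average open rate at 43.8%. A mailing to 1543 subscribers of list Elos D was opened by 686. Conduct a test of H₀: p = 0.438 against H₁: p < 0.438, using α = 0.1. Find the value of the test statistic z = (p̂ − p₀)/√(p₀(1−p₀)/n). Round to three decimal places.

p̂ = 686/1543 = 0.44459.
Standard error under H₀: √(0.438×0.562/1543) = 0.01263.
z = (0.44459 − 0.438)/0.01263 = 0.00659/0.01263 = 0.522.
p-value = P(Z < 0.522) ≈ 0.6990; since p > α = 0.1, fail to reject H₀.

z = 0.522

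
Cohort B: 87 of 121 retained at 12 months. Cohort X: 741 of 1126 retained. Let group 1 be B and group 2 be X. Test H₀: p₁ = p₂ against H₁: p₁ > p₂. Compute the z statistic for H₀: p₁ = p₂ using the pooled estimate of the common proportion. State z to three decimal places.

p̂₁ = 87/121 ≈ 0.71901, p̂₂ = 741/1126 ≈ 0.65808.
Pooled p̂ = (87+741)/(121+1126) = 828/1247 = 0.66399.
SE = √(0.223106 × 0.00915256) = 0.04519.
z = (0.71901 − 0.65808)/0.04519 = 0.06093/0.04519 = 1.348.
p-value = P(Z > 1.348) ≈ 0.0888.

z = 1.348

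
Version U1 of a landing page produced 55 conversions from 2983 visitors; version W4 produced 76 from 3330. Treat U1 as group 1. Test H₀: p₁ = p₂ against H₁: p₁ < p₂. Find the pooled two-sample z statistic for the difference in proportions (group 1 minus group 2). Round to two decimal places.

z = -1.22

p̂₁ = 55/2983 = 0.0184, p̂₂ = 76/3330 = 0.0228.
Pooled p̂ = (55+76)/(2983+3330) = 131/6313 = 0.0208.
SE = √(0.0203202 × 0.000635533) = 0.0036.
z = (0.0184 − 0.0228)/0.0036 = -0.0044/0.0036 = -1.22.
p-value = P(Z < -1.220) ≈ 0.1112.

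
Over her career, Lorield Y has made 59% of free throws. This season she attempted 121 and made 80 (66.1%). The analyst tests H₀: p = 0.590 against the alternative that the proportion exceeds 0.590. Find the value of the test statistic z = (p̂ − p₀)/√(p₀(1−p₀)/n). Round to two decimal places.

p̂ = 80/121 = 0.6612.
SE = √(p₀(1−p₀)/n) = √(0.2419/121) = 0.0447.
z = (0.6612 − 0.59)/0.0447 = 0.0712/0.0447 = 1.59.
p-value = P(Z > 1.591) ≈ 0.0558.

z = 1.59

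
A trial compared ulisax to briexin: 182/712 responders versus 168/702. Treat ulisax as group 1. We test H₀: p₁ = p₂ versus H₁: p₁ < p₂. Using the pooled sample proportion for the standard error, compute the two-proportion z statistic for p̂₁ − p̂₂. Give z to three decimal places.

z = 0.710

p̂₁ = 182/712 ≈ 0.25562, p̂₂ = 168/702 ≈ 0.23932.
Pooled p̂ = (182+168)/(712+702) = 350/1414 = 0.24752.
SE = √(p̂(1−p̂)(1/n₁+1/n₂)) = √(0.24752·0.75248·0.002829) = √(0.000526918) = 0.02295.
z = (0.25562 − 0.23932)/0.02295 = 0.01630/0.02295 = 0.710.
p-value = P(Z < 0.710) ≈ 0.7612.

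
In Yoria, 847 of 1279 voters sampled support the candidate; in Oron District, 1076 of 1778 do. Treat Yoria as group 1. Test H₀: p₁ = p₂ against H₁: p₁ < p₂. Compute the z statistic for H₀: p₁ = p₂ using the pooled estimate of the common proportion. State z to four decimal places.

p̂₁ = 847/1279 ≈ 0.662236, p̂₂ = 1076/1778 ≈ 0.605174.
Pooled p̂ = (847+1076)/(1279+1778) = 1923/3057 = 0.629048.
SE = √(0.233347 × 0.00134429) = 0.017711.
z = (0.662236 − 0.605174)/0.017711 = 0.057062/0.017711 = 3.2218.
p-value = P(Z < 3.222) ≈ 0.9994.

z = 3.2218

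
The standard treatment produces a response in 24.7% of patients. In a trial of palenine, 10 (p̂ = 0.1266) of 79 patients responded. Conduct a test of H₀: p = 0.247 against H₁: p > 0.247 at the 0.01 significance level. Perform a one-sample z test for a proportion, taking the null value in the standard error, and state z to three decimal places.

z = -2.482

p̂ = 10/79 ≈ 0.12658.
SE = √(p₀(1−p₀)/n) = √(0.18599/79) = 0.04852.
z = (0.12658 − 0.247)/0.04852 = -0.12042/0.04852 = -2.482.
p-value = P(Z > -2.482) ≈ 0.9935, so at α = 0.01 we fail to reject H₀.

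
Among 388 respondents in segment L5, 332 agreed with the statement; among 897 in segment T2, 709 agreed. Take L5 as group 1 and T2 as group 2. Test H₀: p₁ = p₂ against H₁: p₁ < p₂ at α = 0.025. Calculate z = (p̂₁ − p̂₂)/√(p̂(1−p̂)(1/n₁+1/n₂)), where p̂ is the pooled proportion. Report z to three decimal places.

p̂₁ = 332/388 ≈ 0.855670, p̂₂ = 709/897 ≈ 0.790412.
Pooled p̂ = (332+709)/(388+897) = 1041/1285 = 0.810117.
SE = √(0.153828 × 0.00369215) = 0.023832.
z = (0.855670 − 0.790412)/0.023832 = 0.065258/0.023832 = 2.738.
p-value = P(Z < 2.738) ≈ 0.9969. With α = 0.025, fail to reject H₀.

z = 2.738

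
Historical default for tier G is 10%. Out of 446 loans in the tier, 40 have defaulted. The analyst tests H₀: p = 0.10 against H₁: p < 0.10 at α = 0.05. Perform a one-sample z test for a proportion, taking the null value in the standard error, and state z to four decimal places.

p̂ = 40/446 = 0.089686.
SE = √(p₀(1−p₀)/n) = √(0.09/446) = 0.014205.
z = (0.089686 − 0.1)/0.014205 = -0.010314/0.014205 = -0.7261.
p-value = P(Z < -0.726) ≈ 0.2339, so at α = 0.05 we fail to reject H₀.

z = -0.7261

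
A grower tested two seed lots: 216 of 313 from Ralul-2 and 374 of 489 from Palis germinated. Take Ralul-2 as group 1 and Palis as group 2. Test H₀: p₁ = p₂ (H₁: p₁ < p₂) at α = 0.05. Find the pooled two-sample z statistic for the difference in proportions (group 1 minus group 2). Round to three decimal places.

z = -2.341

p̂₁ = 216/313 ≈ 0.69010, p̂₂ = 374/489 ≈ 0.76483.
Pooled p̂ = (216+374)/(313+489) = 590/802 = 0.73566.
SE = √(0.194464 × 0.00523988) = 0.03192.
z = (0.69010 − 0.76483)/0.03192 = -0.07473/0.03192 = -2.341.
p-value = P(Z < -2.341) ≈ 0.0096; since p < α = 0.05, reject H₀.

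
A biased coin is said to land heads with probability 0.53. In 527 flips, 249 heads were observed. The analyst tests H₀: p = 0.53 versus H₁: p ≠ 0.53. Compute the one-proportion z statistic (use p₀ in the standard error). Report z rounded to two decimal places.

z = -2.65

p̂ = 249/527 ≈ 0.4725.
Under H₀, SE = √(0.53·0.47/527) = √(0.000472676) = 0.0217.
z = (0.4725 − 0.53)/0.0217 = -0.0575/0.0217 = -2.65.
p-value = 2·P(Z > 2.645) ≈ 0.0082.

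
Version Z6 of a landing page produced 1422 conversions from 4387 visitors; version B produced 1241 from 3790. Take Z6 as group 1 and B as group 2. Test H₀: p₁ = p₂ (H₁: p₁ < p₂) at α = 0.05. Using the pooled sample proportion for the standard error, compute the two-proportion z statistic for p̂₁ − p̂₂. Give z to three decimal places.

z = -0.318

p̂₁ = 1422/4387 = 0.32414, p̂₂ = 1241/3790 = 0.32744.
Pooled p̂ = (1422+1241)/(4387+3790) = 2663/8177 = 0.32567.
SE = √(p̂(1−p̂)(1/n₁+1/n₂)) = √(0.32567·0.67433·0.000491798) = √(0.000108003) = 0.01039.
z = (0.32414 − 0.32744)/0.01039 = -0.00330/0.01039 = -0.318.
p-value = P(Z < -0.318) ≈ 0.3754; since p > α = 0.05, fail to reject H₀.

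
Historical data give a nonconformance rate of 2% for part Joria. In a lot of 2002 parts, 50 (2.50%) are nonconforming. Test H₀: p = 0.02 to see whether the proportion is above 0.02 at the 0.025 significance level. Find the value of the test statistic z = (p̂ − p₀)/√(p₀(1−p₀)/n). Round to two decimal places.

p̂ = 50/2002 = 0.02498.
SE = √(p₀(1−p₀)/n) = √(0.0196/2002) = 0.00313.
z = (0.02498 − 0.02)/0.00313 = 0.00498/0.00313 = 1.59.
p-value = P(Z > 1.590) ≈ 0.0559; since p > α = 0.025, fail to reject H₀.

z = 1.59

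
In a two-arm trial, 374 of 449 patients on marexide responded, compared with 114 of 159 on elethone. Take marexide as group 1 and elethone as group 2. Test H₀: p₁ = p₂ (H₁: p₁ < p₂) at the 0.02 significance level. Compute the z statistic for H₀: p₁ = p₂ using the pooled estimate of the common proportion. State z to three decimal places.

p̂₁ = 374/449 = 0.83296, p̂₂ = 114/159 = 0.71698.
Pooled p̂ = (374+114)/(449+159) = 488/608 = 0.80263.
SE = √(0.158414 × 0.00851648) = 0.03673.
z = (0.83296 − 0.71698)/0.03673 = 0.11598/0.03673 = 3.158.
p-value = P(Z < 3.158) ≈ 0.9992. With α = 0.02, fail to reject H₀.

z = 3.158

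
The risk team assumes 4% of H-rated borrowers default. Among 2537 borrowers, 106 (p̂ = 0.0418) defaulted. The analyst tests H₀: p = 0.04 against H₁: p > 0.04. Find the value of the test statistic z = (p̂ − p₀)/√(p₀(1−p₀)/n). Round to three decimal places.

z = 0.458

p̂ = 106/2537 ≈ 0.04178.
SE = √(p₀(1−p₀)/n) = √(0.0384/2537) = 0.00389.
z = (0.04178 − 0.04)/0.00389 = 0.00178/0.00389 = 0.458.
p-value = P(Z > 0.458) ≈ 0.3235.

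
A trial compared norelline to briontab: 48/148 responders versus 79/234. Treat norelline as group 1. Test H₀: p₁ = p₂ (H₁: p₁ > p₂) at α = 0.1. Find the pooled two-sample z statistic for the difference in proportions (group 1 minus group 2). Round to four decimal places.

p̂₁ = 48/148 = 0.324324, p̂₂ = 79/234 = 0.337607.
Pooled p̂ = (48+79)/(148+234) = 127/382 = 0.332461.
SE = √(p̂(1−p̂)(1/n₁+1/n₂)) = √(0.332461·0.667539·0.0110303) = √(0.00244795) = 0.049477.
z = (0.324324 − 0.337607)/0.049477 = -0.013283/0.049477 = -0.2685.
p-value = P(Z > -0.268) ≈ 0.6058; since p > α = 0.1, fail to reject H₀.

z = -0.2685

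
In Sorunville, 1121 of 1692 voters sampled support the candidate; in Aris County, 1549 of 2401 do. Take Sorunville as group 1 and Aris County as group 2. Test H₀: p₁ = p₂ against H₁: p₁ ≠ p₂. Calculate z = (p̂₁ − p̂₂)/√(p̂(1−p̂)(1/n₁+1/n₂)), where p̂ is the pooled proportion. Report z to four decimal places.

p̂₁ = 1121/1692 = 0.662530, p̂₂ = 1549/2401 = 0.645148.
Pooled p̂ = (1121+1549)/(1692+2401) = 2670/4093 = 0.652333.
SE = √(p̂(1−p̂)(1/n₁+1/n₂)) = √(0.652333·0.347667·0.00100751) = √(0.000228498) = 0.015116.
z = (0.662530 − 0.645148)/0.015116 = 0.017382/0.015116 = 1.1499.
Two-sided p-value ≈ 2·Φ(−1.150) = 0.2502.

z = 1.1499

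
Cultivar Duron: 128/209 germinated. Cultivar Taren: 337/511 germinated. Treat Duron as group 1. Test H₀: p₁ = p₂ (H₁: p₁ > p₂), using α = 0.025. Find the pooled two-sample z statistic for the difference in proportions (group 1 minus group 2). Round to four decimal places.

z = -1.1982

p̂₁ = 128/209 = 0.612440, p̂₂ = 337/511 = 0.659491.
Pooled p̂ = (128+337)/(209+511) = 465/720 = 0.645833.
SE = √(p̂(1−p̂)(1/n₁+1/n₂)) = √(0.645833·0.354167·0.00674164) = √(0.00154203) = 0.039269.
z = (0.612440 − 0.659491)/0.039269 = -0.047051/0.039269 = -1.1982.
p-value = P(Z > -1.198) ≈ 0.8846; since p > α = 0.025, fail to reject H₀.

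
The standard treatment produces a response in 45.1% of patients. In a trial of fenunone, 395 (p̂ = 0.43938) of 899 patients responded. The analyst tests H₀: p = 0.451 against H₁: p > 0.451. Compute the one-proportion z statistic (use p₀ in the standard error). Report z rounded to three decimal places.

p̂ = 395/899 ≈ 0.43938.
Standard error under H₀: √(0.451×0.549/899) = 0.01660.
z = (0.43938 − 0.451)/0.01660 = -0.01162/0.01660 = -0.700.
p-value = P(Z > -0.700) ≈ 0.7581.

z = -0.700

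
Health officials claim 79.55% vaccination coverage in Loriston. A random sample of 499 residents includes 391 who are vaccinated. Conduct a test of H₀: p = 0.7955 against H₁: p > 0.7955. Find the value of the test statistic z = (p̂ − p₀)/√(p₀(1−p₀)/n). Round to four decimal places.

z = -0.6609

p̂ = 391/499 ≈ 0.783567.
Standard error under H₀: √(0.7955×0.2045/499) = 0.018056.
z = (0.783567 − 0.7955)/0.018056 = -0.011933/0.018056 = -0.6609.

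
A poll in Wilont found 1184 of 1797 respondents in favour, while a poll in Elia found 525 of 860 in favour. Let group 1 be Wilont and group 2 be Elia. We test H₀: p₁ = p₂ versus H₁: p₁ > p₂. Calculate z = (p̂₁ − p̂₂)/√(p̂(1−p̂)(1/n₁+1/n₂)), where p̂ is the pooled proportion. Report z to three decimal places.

p̂₁ = 1184/1797 = 0.658876, p̂₂ = 525/860 = 0.610465.
Pooled p̂ = (1184+525)/(1797+860) = 1709/2657 = 0.643207.
SE = √(p̂(1−p̂)(1/n₁+1/n₂)) = √(0.643207·0.356793·0.00171927) = √(0.000394559) = 0.019864.
z = (0.658876 − 0.610465)/0.019864 = 0.048411/0.019864 = 2.437.
p-value = P(Z > 2.437) ≈ 0.0074.

z = 2.437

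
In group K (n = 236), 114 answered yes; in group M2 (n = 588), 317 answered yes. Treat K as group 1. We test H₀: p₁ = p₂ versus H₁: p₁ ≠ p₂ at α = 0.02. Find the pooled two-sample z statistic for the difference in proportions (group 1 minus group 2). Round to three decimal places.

z = -1.457

p̂₁ = 114/236 ≈ 0.48305, p̂₂ = 317/588 ≈ 0.53912.
Pooled p̂ = (114+317)/(236+588) = 431/824 = 0.52306.
SE = √(0.249468 × 0.00593797) = 0.03849.
z = (0.48305 − 0.53912)/0.03849 = -0.05607/0.03849 = -1.457.
Two-sided p-value ≈ 2·Φ(−1.457) = 0.1452. With α = 0.02, fail to reject H₀.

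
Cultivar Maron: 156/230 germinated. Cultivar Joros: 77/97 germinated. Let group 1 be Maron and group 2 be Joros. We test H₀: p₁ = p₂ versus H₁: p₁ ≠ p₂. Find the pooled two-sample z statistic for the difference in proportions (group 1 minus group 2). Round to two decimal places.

z = -2.11

p̂₁ = 156/230 = 0.6783, p̂₂ = 77/97 = 0.7938.
Pooled p̂ = (156+77)/(230+97) = 233/327 = 0.7125.
SE = √(p̂(1−p̂)(1/n₁+1/n₂)) = √(0.7125·0.2875·0.0146571) = √(0.00300218) = 0.0548.
z = (0.6783 − 0.7938)/0.0548 = -0.1155/0.0548 = -2.11.
p-value = 2·P(Z > 2.109) ≈ 0.0349.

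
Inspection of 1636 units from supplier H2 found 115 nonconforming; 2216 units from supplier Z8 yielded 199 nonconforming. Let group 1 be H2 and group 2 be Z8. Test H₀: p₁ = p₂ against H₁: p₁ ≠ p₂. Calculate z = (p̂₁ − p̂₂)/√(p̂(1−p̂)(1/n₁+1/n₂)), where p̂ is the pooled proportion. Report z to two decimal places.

z = -2.19

p̂₁ = 115/1636 ≈ 0.0703, p̂₂ = 199/2216 ≈ 0.0898.
Pooled p̂ = (115+199)/(1636+2216) = 314/3852 = 0.0815.
SE = √(0.0748712 × 0.00106251) = 0.0089.
z = (0.0703 − 0.0898)/0.0089 = -0.0195/0.0089 = -2.19.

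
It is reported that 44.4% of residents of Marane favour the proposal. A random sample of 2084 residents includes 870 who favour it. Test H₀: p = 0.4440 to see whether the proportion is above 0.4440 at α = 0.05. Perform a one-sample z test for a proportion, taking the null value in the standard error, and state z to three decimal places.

p̂ = 870/2084 ≈ 0.41747.
SE = √(p₀(1−p₀)/n) = √(0.24686/2084) = 0.01088.
z = (0.41747 − 0.444)/0.01088 = -0.02653/0.01088 = -2.438.
p-value = P(Z > -2.438) ≈ 0.9926. With α = 0.05, fail to reject H₀.

z = -2.438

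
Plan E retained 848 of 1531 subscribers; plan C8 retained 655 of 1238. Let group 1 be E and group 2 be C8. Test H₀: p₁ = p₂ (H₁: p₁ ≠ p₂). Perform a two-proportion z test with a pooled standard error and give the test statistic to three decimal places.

z = 1.303

p̂₁ = 848/1531 = 0.55389, p̂₂ = 655/1238 = 0.52908.
Pooled p̂ = (848+655)/(1531+1238) = 1503/2769 = 0.54280.
SE = √(0.248169 × 0.00146092) = 0.01904.
z = (0.55389 − 0.52908)/0.01904 = 0.02481/0.01904 = 1.303.
Two-sided p-value ≈ 2·Φ(−1.303) = 0.1926.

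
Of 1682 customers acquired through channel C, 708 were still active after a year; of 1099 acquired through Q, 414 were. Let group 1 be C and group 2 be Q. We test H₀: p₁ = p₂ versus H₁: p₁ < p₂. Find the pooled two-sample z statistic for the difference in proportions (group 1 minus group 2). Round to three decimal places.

z = 2.324

p̂₁ = 708/1682 = 0.42093, p̂₂ = 414/1099 = 0.37671.
Pooled p̂ = (708+414)/(1682+1099) = 1122/2781 = 0.40345.
SE = √(p̂(1−p̂)(1/n₁+1/n₂)) = √(0.40345·0.59655·0.00150445) = √(0.000362088) = 0.01903.
z = (0.42093 − 0.37671)/0.01903 = 0.04422/0.01903 = 2.324.
p-value = P(Z < 2.324) ≈ 0.9899.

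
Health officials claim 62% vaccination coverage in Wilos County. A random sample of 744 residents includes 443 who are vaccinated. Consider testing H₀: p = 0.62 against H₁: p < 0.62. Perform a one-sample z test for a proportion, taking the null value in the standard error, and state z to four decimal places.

p̂ = 443/744 ≈ 0.595430.
Under H₀, SE = √(0.62·0.38/744) = √(0.000316667) = 0.017795.
z = (0.595430 − 0.62)/0.017795 = -0.024570/0.017795 = -1.3807.
p-value = P(Z < -1.381) ≈ 0.0837.

z = -1.3807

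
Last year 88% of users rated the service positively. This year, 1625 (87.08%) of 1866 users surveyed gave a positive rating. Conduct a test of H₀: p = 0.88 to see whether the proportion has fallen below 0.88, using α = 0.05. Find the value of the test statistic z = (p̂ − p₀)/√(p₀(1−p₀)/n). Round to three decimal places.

z = -1.217

p̂ = 1625/1866 = 0.87085.
Standard error under H₀: √(0.88×0.12/1866) = 0.00752.
z = (0.87085 − 0.88)/0.00752 = -0.00915/0.00752 = -1.217.
p-value = P(Z < -1.217) ≈ 0.1119. With α = 0.05, fail to reject H₀.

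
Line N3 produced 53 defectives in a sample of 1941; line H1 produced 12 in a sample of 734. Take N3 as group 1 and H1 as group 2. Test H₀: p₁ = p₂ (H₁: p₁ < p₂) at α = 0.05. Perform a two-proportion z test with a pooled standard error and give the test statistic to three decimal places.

p̂₁ = 53/1941 = 0.027306, p̂₂ = 12/734 = 0.016349.
Pooled p̂ = (53+12)/(1941+734) = 65/2675 = 0.024299.
SE = √(0.0237086 × 0.0018776) = 0.006672.
z = (0.027306 − 0.016349)/0.006672 = 0.010957/0.006672 = 1.642.
p-value = P(Z < 1.642) ≈ 0.9497, so at α = 0.05 we fail to reject H₀.

z = 1.642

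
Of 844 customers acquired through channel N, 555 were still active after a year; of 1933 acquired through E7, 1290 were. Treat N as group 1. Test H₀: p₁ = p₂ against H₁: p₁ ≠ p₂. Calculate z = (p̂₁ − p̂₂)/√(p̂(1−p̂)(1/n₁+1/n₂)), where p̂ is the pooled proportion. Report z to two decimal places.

z = -0.50

p̂₁ = 555/844 = 0.6576, p̂₂ = 1290/1933 = 0.6674.
Pooled p̂ = (555+1290)/(844+1933) = 1845/2777 = 0.6644.
SE = √(0.222977 × 0.00170216) = 0.0195.
z = (0.6576 − 0.6674)/0.0195 = -0.0098/0.0195 = -0.50.
Two-sided p-value ≈ 2·Φ(−0.502) = 0.6159.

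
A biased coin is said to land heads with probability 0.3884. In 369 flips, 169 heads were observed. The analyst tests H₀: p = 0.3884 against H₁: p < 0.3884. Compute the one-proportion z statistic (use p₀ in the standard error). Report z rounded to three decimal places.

z = 2.743

p̂ = 169/369 = 0.45799.
Standard error under H₀: √(0.3884×0.6116/369) = 0.02537.
z = (0.45799 − 0.3884)/0.02537 = 0.06959/0.02537 = 2.743.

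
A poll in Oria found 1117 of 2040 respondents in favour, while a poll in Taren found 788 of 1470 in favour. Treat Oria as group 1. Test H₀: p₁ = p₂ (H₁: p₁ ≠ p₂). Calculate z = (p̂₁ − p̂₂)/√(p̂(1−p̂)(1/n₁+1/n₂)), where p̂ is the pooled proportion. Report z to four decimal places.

z = 0.6744

p̂₁ = 1117/2040 = 0.5475490, p̂₂ = 788/1470 = 0.5360544.
Pooled p̂ = (1117+788)/(2040+1470) = 1905/3510 = 0.5427350.
SE = √(0.248174 × 0.00117047) = 0.0170435.
z = (0.5475490 − 0.5360544)/0.0170435 = 0.0114946/0.0170435 = 0.6744.
p-value = 2·P(Z > 0.674) ≈ 0.5000.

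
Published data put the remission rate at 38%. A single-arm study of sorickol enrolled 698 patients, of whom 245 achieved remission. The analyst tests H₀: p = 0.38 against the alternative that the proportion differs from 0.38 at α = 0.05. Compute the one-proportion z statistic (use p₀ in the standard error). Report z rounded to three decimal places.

p̂ = 245/698 = 0.351003.
SE = √(p₀(1−p₀)/n) = √(0.2356/698) = 0.018372.
z = (0.351003 − 0.38)/0.018372 = -0.028997/0.018372 = -1.578.
Two-sided p-value ≈ 2·Φ(−1.578) = 0.1145. With α = 0.05, fail to reject H₀.

z = -1.578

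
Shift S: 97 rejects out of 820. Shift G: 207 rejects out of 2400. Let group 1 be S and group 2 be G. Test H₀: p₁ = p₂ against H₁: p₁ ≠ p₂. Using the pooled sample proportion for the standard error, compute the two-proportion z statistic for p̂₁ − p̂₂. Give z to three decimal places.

z = 2.709

p̂₁ = 97/820 = 0.118293, p̂₂ = 207/2400 = 0.086250.
Pooled p̂ = (97+207)/(820+2400) = 304/3220 = 0.094410.
SE = √(p̂(1−p̂)(1/n₁+1/n₂)) = √(0.094410·0.905590·0.00163618) = √(0.000139888) = 0.011827.
z = (0.118293 − 0.086250)/0.011827 = 0.032043/0.011827 = 2.709.
p-value = 2·P(Z > 2.709) ≈ 0.0067.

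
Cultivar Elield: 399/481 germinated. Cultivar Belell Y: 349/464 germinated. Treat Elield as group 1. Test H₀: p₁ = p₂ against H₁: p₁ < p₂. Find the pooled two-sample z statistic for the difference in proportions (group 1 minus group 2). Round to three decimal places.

p̂₁ = 399/481 ≈ 0.82952, p̂₂ = 349/464 ≈ 0.75216.
Pooled p̂ = (399+349)/(481+464) = 748/945 = 0.79153.
SE = √(0.165008 × 0.00423417) = 0.02643.
z = (0.82952 − 0.75216)/0.02643 = 0.07736/0.02643 = 2.927.
p-value = P(Z < 2.927) ≈ 0.9983.

z = 2.927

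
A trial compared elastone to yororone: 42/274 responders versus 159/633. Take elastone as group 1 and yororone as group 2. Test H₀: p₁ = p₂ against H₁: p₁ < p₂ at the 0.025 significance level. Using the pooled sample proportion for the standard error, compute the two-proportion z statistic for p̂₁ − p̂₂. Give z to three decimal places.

p̂₁ = 42/274 ≈ 0.15328, p̂₂ = 159/633 ≈ 0.25118.
Pooled p̂ = (42+159)/(274+633) = 201/907 = 0.22161.
SE = √(p̂(1−p̂)(1/n₁+1/n₂)) = √(0.22161·0.77839·0.00522941) = √(0.000902068) = 0.03003.
z = (0.15328 − 0.25118)/0.03003 = -0.09790/0.03003 = -3.260.
p-value = P(Z < -3.260) ≈ 0.0006, so at α = 0.025 we reject H₀.

z = -3.260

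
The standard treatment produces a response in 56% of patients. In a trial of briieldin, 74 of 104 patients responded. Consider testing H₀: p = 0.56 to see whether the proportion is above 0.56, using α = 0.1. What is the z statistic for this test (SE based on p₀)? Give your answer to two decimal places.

p̂ = 74/104 = 0.7115.
Standard error under H₀: √(0.56×0.44/104) = 0.0487.
z = (0.7115 − 0.56)/0.0487 = 0.1515/0.0487 = 3.11.
p-value = P(Z > 3.113) ≈ 0.0009. With α = 0.1, reject H₀.

z = 3.11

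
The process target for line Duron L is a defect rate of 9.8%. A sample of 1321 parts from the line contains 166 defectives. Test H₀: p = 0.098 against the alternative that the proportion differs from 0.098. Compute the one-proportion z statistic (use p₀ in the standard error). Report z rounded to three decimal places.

p̂ = 166/1321 ≈ 0.125662.
Under H₀, SE = √(0.098·0.902/1321) = √(6.6916e-05) = 0.008180.
z = (0.125662 − 0.098)/0.008180 = 0.027662/0.008180 = 3.382.
Two-sided p-value ≈ 2·Φ(−3.382) = 0.0007.

z = 3.382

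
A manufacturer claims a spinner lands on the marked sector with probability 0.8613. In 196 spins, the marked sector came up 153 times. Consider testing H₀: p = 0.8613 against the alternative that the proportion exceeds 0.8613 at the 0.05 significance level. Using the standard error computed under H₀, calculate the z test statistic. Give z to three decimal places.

p̂ = 153/196 ≈ 0.78061.
SE = √(p₀(1−p₀)/n) = √(0.11946/196) = 0.02469.
z = (0.78061 − 0.8613)/0.02469 = -0.08069/0.02469 = -3.268.
p-value = P(Z > -3.268) ≈ 0.9995, so at α = 0.05 we fail to reject H₀.

z = -3.268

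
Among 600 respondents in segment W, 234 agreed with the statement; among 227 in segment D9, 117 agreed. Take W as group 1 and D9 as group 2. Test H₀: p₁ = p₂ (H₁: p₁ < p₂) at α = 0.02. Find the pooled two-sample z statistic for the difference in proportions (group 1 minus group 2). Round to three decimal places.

p̂₁ = 234/600 ≈ 0.390000, p̂₂ = 117/227 ≈ 0.515419.
Pooled p̂ = (234+117)/(600+227) = 351/827 = 0.424426.
SE = √(p̂(1−p̂)(1/n₁+1/n₂)) = √(0.424426·0.575574·0.00607195) = √(0.00148331) = 0.038514.
z = (0.390000 − 0.515419)/0.038514 = -0.125419/0.038514 = -3.256.
p-value = P(Z < -3.256) ≈ 0.0006, so at α = 0.02 we reject H₀.

z = -3.256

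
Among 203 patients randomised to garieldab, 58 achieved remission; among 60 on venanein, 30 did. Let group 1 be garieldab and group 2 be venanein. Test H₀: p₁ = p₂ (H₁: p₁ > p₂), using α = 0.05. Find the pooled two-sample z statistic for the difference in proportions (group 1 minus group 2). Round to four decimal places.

p̂₁ = 58/203 ≈ 0.285714, p̂₂ = 30/60 ≈ 0.500000.
Pooled p̂ = (58+30)/(203+60) = 88/263 = 0.334601.
SE = √(0.222643 × 0.0215928) = 0.069336.
z = (0.285714 − 0.500000)/0.069336 = -0.214286/0.069336 = -3.0905.
p-value = P(Z > -3.091) ≈ 0.9990, so at α = 0.05 we fail to reject H₀.

z = -3.0905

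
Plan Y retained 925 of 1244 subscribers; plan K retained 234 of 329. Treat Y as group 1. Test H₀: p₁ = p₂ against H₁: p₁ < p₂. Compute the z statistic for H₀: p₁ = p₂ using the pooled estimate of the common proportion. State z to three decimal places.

p̂₁ = 925/1244 = 0.74357, p̂₂ = 234/329 = 0.71125.
Pooled p̂ = (925+234)/(1244+329) = 1159/1573 = 0.73681.
SE = √(p̂(1−p̂)(1/n₁+1/n₂)) = √(0.73681·0.26319·0.00384337) = √(0.000745313) = 0.02730.
z = (0.74357 − 0.71125)/0.02730 = 0.03232/0.02730 = 1.184.
p-value = P(Z < 1.184) ≈ 0.8818.

z = 1.184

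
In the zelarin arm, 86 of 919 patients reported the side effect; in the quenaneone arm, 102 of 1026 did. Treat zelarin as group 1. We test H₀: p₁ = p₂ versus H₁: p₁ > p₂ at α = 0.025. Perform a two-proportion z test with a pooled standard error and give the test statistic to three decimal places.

p̂₁ = 86/919 = 0.09358, p̂₂ = 102/1026 = 0.09942.
Pooled p̂ = (86+102)/(919+1026) = 188/1945 = 0.09666.
SE = √(0.0873153 × 0.0020628) = 0.01342.
z = (0.09358 − 0.09942)/0.01342 = -0.00584/0.01342 = -0.435.
p-value = P(Z > -0.435) ≈ 0.6681, so at α = 0.025 we fail to reject H₀.

z = -0.435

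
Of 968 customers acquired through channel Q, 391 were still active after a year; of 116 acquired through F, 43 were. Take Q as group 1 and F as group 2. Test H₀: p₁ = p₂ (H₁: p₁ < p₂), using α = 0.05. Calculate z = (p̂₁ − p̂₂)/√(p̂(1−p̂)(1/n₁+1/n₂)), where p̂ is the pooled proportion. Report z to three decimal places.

p̂₁ = 391/968 ≈ 0.40393, p̂₂ = 43/116 ≈ 0.37069.
Pooled p̂ = (391+43)/(968+116) = 434/1084 = 0.40037.
SE = √(0.240074 × 0.00965375) = 0.04814.
z = (0.40393 − 0.37069)/0.04814 = 0.03324/0.04814 = 0.690.
p-value = P(Z < 0.690) ≈ 0.7550; since p > α = 0.05, fail to reject H₀.

z = 0.690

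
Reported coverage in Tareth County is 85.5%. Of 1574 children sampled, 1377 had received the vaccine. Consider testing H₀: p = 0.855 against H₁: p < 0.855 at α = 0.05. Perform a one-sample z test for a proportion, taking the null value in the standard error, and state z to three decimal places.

z = 2.236

p̂ = 1377/1574 ≈ 0.874841.
Standard error under H₀: √(0.855×0.145/1574) = 0.008875.
z = (0.874841 − 0.855)/0.008875 = 0.019841/0.008875 = 2.236.
p-value = P(Z < 2.236) ≈ 0.9873; since p > α = 0.05, fail to reject H₀.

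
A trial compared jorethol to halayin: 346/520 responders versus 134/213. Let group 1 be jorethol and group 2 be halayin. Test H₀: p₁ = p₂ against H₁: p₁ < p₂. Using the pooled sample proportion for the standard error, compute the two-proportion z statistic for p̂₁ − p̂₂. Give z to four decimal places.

z = 0.9380

p̂₁ = 346/520 ≈ 0.665385, p̂₂ = 134/213 ≈ 0.629108.
Pooled p̂ = (346+134)/(520+213) = 480/733 = 0.654843.
SE = √(0.226024 × 0.00661791) = 0.038676.
z = (0.665385 − 0.629108)/0.038676 = 0.036277/0.038676 = 0.9380.
p-value = P(Z < 0.938) ≈ 0.8259.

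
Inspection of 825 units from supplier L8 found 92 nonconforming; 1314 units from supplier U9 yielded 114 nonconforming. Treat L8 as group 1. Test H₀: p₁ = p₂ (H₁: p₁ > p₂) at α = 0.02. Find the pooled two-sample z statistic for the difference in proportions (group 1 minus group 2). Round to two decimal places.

z = 1.89

p̂₁ = 92/825 = 0.1115, p̂₂ = 114/1314 = 0.0868.
Pooled p̂ = (92+114)/(825+1314) = 206/2139 = 0.0963.
SE = √(0.0870317 × 0.00197316) = 0.0131.
z = (0.1115 − 0.0868)/0.0131 = 0.0247/0.0131 = 1.89.
p-value = P(Z > 1.889) ≈ 0.0294, so at α = 0.02 we fail to reject H₀.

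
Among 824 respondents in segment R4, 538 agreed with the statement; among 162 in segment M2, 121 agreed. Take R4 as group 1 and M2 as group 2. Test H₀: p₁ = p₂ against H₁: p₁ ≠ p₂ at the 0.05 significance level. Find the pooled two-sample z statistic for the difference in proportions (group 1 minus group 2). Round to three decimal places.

p̂₁ = 538/824 ≈ 0.65291, p̂₂ = 121/162 ≈ 0.74691.
Pooled p̂ = (538+121)/(824+162) = 659/986 = 0.66836.
SE = √(0.221656 × 0.00738643) = 0.04046.
z = (0.65291 − 0.74691)/0.04046 = -0.09400/0.04046 = -2.323.
Two-sided p-value ≈ 2·Φ(−2.323) = 0.0202. With α = 0.05, reject H₀.

z = -2.323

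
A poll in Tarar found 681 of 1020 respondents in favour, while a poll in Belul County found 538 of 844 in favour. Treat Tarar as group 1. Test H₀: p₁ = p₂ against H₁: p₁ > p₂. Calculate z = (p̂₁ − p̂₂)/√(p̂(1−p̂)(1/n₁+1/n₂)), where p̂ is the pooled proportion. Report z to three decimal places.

p̂₁ = 681/1020 ≈ 0.667647, p̂₂ = 538/844 ≈ 0.637441.
Pooled p̂ = (681+538)/(1020+844) = 1219/1864 = 0.653970.
SE = √(p̂(1−p̂)(1/n₁+1/n₂)) = √(0.653970·0.346030·0.00216523) = √(0.000489976) = 0.022135.
z = (0.667647 − 0.637441)/0.022135 = 0.030206/0.022135 = 1.365.

z = 1.365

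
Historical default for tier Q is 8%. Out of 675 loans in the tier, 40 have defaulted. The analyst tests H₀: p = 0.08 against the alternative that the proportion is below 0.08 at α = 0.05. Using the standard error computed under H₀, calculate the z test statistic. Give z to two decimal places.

p̂ = 40/675 = 0.0593.
SE = √(p₀(1−p₀)/n) = √(0.0736/675) = 0.0104.
z = (0.0593 − 0.08)/0.0104 = -0.0207/0.0104 = -1.99.
p-value = P(Z < -1.986) ≈ 0.0235; since p < α = 0.05, reject H₀.

z = -1.99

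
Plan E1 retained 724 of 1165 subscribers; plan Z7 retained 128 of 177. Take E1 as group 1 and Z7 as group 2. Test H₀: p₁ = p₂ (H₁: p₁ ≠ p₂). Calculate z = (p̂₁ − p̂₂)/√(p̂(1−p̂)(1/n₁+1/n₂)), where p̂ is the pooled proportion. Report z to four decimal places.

z = -2.6185

p̂₁ = 724/1165 ≈ 0.621459, p̂₂ = 128/177 ≈ 0.723164.
Pooled p̂ = (724+128)/(1165+177) = 852/1342 = 0.634873.
SE = √(p̂(1−p̂)(1/n₁+1/n₂)) = √(0.634873·0.365127·0.00650809) = √(0.00150863) = 0.038841.
z = (0.621459 − 0.723164)/0.038841 = -0.101705/0.038841 = -2.6185.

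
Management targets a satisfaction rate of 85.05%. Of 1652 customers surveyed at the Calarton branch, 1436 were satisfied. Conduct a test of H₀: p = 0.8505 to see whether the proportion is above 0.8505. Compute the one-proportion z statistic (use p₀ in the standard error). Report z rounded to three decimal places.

p̂ = 1436/1652 ≈ 0.869249.
Standard error under H₀: √(0.8505×0.1495/1652) = 0.008773.
z = (0.869249 − 0.8505)/0.008773 = 0.018749/0.008773 = 2.137.
p-value = P(Z > 2.137) ≈ 0.0163.

z = 2.137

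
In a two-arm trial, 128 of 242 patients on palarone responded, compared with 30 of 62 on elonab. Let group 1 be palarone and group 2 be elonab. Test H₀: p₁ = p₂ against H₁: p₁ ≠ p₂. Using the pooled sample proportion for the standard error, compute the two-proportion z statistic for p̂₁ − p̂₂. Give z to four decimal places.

z = 0.6335

p̂₁ = 128/242 = 0.528926, p̂₂ = 30/62 = 0.483871.
Pooled p̂ = (128+30)/(242+62) = 158/304 = 0.519737.
SE = √(p̂(1−p̂)(1/n₁+1/n₂)) = √(0.519737·0.480263·0.0202613) = √(0.00505742) = 0.071116.
z = (0.528926 − 0.483871)/0.071116 = 0.045055/0.071116 = 0.6335.
p-value = 2·P(Z > 0.634) ≈ 0.5264.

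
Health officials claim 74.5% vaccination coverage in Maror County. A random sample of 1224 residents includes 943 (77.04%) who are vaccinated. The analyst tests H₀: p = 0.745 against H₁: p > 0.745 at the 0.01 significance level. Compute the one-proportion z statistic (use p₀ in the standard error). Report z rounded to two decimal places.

p̂ = 943/1224 = 0.77042.
Standard error under H₀: √(0.745×0.255/1224) = 0.01246.
z = (0.77042 − 0.745)/0.01246 = 0.02542/0.01246 = 2.04.
p-value = P(Z > 2.041) ≈ 0.0206, so at α = 0.01 we fail to reject H₀.

z = 2.04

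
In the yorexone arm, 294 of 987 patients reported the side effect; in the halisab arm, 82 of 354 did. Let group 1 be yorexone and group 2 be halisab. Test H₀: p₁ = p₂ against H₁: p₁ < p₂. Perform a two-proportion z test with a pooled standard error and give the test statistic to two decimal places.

z = 2.38

p̂₁ = 294/987 ≈ 0.2979, p̂₂ = 82/354 ≈ 0.2316.
Pooled p̂ = (294+82)/(987+354) = 376/1341 = 0.2804.
SE = √(p̂(1−p̂)(1/n₁+1/n₂)) = √(0.2804·0.7196·0.00383803) = √(0.000774401) = 0.0278.
z = (0.2979 − 0.2316)/0.0278 = 0.0663/0.0278 = 2.38.
p-value = P(Z < 2.380) ≈ 0.9913.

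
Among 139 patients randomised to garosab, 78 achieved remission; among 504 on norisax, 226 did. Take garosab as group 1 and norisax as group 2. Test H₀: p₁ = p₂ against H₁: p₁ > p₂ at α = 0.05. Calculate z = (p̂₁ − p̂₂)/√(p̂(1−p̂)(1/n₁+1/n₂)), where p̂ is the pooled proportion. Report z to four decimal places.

p̂₁ = 78/139 = 0.561151, p̂₂ = 226/504 = 0.448413.
Pooled p̂ = (78+226)/(139+504) = 304/643 = 0.472784.
SE = √(0.249259 × 0.00917837) = 0.047831.
z = (0.561151 − 0.448413)/0.047831 = 0.112738/0.047831 = 2.3570.
p-value = P(Z > 2.357) ≈ 0.0092, so at α = 0.05 we reject H₀.

z = 2.3570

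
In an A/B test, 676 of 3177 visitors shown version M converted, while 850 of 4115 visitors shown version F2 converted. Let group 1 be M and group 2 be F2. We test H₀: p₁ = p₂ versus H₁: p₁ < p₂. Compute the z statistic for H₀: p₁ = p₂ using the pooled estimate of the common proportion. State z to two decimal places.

p̂₁ = 676/3177 ≈ 0.2128, p̂₂ = 850/4115 ≈ 0.2066.
Pooled p̂ = (676+850)/(3177+4115) = 1526/7292 = 0.2093.
SE = √(p̂(1−p̂)(1/n₁+1/n₂)) = √(0.2093·0.7907·0.000557776) = √(9.22987e-05) = 0.0096.
z = (0.2128 − 0.2066)/0.0096 = 0.0062/0.0096 = 0.65.

z = 0.65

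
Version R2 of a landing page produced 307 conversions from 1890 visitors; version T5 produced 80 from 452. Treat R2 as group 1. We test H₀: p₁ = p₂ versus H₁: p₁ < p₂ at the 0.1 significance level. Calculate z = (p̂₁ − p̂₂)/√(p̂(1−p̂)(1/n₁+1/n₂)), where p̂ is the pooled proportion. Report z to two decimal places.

z = -0.75

p̂₁ = 307/1890 = 0.1624, p̂₂ = 80/452 = 0.1770.
Pooled p̂ = (307+80)/(1890+452) = 387/2342 = 0.1652.
SE = √(0.137938 × 0.00274149) = 0.0194.
z = (0.1624 − 0.1770)/0.0194 = -0.0146/0.0194 = -0.75.
p-value = P(Z < -0.749) ≈ 0.2271. With α = 0.1, fail to reject H₀.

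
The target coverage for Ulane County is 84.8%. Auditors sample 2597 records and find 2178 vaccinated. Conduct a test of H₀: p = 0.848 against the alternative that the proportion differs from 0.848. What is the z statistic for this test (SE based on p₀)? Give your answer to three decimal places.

z = -1.326

p̂ = 2178/2597 ≈ 0.838660.
Standard error under H₀: √(0.848×0.152/2597) = 0.007045.
z = (0.838660 − 0.848)/0.007045 = -0.009340/0.007045 = -1.326.
Two-sided p-value ≈ 2·Φ(−1.326) = 0.1849.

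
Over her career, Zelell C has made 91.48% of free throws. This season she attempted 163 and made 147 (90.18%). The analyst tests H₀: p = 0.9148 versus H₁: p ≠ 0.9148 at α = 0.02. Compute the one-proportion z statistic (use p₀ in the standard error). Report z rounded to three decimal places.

z = -0.593

p̂ = 147/163 = 0.90184.
Standard error under H₀: √(0.9148×0.0852/163) = 0.02187.
z = (0.90184 − 0.9148)/0.02187 = -0.01296/0.02187 = -0.593.
Two-sided p-value ≈ 2·Φ(−0.593) = 0.5534; since p > α = 0.02, fail to reject H₀.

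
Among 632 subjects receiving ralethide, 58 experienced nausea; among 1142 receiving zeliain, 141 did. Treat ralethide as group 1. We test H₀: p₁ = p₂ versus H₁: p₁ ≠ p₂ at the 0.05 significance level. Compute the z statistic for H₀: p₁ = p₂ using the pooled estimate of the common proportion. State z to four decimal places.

p̂₁ = 58/632 ≈ 0.091772, p̂₂ = 141/1142 ≈ 0.123468.
Pooled p̂ = (58+141)/(632+1142) = 199/1774 = 0.112176.
SE = √(0.0995924 × 0.00245794) = 0.015646.
z = (0.091772 − 0.123468)/0.015646 = -0.031696/0.015646 = -2.0258.
p-value = 2·P(Z > 2.026) ≈ 0.0428. With α = 0.05, reject H₀.

z = -2.0258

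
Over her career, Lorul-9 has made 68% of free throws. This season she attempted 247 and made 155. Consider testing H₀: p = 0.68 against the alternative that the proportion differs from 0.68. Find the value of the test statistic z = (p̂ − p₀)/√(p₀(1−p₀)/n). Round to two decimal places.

z = -1.77

p̂ = 155/247 = 0.6275.
Under H₀, SE = √(0.68·0.32/247) = √(0.000880972) = 0.0297.
z = (0.6275 − 0.68)/0.0297 = -0.0525/0.0297 = -1.77.
Two-sided p-value ≈ 2·Φ(−1.768) = 0.0771.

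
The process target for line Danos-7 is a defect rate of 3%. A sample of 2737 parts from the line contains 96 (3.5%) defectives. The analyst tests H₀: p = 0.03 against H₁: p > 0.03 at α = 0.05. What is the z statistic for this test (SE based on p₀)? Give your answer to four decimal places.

p̂ = 96/2737 = 0.0350749.
Under H₀, SE = √(0.03·0.97/2737) = √(1.06321e-05) = 0.0032607.
z = (0.0350749 − 0.03)/0.0032607 = 0.0050749/0.0032607 = 1.5564.
p-value = P(Z > 1.556) ≈ 0.0598; since p > α = 0.05, fail to reject H₀.

z = 1.5564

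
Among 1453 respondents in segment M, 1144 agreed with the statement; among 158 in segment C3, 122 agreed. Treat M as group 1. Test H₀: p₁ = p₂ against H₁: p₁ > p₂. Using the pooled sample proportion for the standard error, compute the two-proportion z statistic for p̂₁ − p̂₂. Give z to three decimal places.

p̂₁ = 1144/1453 = 0.78734, p̂₂ = 122/158 = 0.77215.
Pooled p̂ = (1144+122)/(1453+158) = 1266/1611 = 0.78585.
SE = √(p̂(1−p̂)(1/n₁+1/n₂)) = √(0.78585·0.21415·0.00701735) = √(0.00118096) = 0.03437.
z = (0.78734 − 0.77215)/0.03437 = 0.01519/0.03437 = 0.442.

z = 0.442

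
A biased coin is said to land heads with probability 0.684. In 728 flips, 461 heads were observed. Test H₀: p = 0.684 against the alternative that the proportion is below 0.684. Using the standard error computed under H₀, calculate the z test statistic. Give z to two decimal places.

z = -2.95

p̂ = 461/728 = 0.6332.
SE = √(p₀(1−p₀)/n) = √(0.21614/728) = 0.0172.
z = (0.6332 − 0.684)/0.0172 = -0.0508/0.0172 = -2.95.
p-value = P(Z < -2.946) ≈ 0.0016.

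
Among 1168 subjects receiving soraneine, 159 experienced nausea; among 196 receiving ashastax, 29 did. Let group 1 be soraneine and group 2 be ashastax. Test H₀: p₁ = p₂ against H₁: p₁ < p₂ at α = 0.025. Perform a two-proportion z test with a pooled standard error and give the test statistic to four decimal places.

p̂₁ = 159/1168 ≈ 0.1361301, p̂₂ = 29/196 ≈ 0.1479592.
Pooled p̂ = (159+29)/(1168+196) = 188/1364 = 0.1378299.
SE = √(0.118833 × 0.00595821) = 0.0266088.
z = (0.1361301 − 0.1479592)/0.0266088 = -0.0118291/0.0266088 = -0.4446.
p-value = P(Z < -0.445) ≈ 0.3283. With α = 0.025, fail to reject H₀.

z = -0.4446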